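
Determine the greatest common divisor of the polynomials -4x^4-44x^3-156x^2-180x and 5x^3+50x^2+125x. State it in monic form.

Apply the Euclidean algorithm:
  -4x^4-44x^3-156x^2-180x = (-(4/5)x-4/5)(5x^3+50x^2+125x) + (-16x^2-80x)
  5x^3+50x^2+125x = (-(5/16)x-25/16)(-16x^2-80x) + (0)
Last nonzero remainder: -16x^2-80x. Dividing through by -16 gives the monic gcd x^2+5x.

x^2+5x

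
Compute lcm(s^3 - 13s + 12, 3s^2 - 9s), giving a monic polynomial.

Euclidean algorithm in ℚ[s]:
  s^3 - 13s + 12 = ((1/3)s + 1)(3s^2 - 9s) + (-4s + 12)
  3s^2 - 9s = (-(3/4)s)(-4s + 12) + (0)
Last nonzero remainder: -4s + 12. Dividing through by -4 gives the monic gcd s - 3.
Then lcm(f, g) = f·g / gcd(f, g); expanding and making the result monic gives the answer.

s^4 - 13s^2 + 12s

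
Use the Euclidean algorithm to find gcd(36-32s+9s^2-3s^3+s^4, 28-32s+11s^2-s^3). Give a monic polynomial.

4-4s+s^2

Apply the Euclidean algorithm:
  s^4-3s^3+9s^2-32s+36 = (-s-8)(-s^3+11s^2-32s+28) + (65s^2-260s+260)
  -s^3+11s^2-32s+28 = (-(1/65)s+7/65)(65s^2-260s+260) + (0)
Last nonzero remainder: 65s^2-260s+260. Dividing through by 65 gives the monic gcd s^2-4s+4.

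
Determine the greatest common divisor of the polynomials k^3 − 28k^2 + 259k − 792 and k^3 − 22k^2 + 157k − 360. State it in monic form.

k^2 − 17k + 72

Euclidean algorithm in ℚ[k]:
  k^3 − 28k^2 + 259k − 792 = (k^3 − 22k^2 + 157k − 360) + (−6k^2 + 102k − 432)
  k^3 − 22k^2 + 157k − 360 = (−(1/6)k + 5/6)(−6k^2 + 102k − 432) + (0)
Last nonzero remainder: −6k^2 + 102k − 432. Dividing through by −6 gives the monic gcd k^2 − 17k + 72.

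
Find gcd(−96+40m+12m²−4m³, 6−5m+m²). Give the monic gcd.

−2+m

Apply the Euclidean algorithm:
  −4m³+12m²+40m−96 = (−4m−8)(m²−5m+6) + (24m−48)
  m²−5m+6 = ((1/24)m−1/8)(24m−48) + (0)
Last nonzero remainder: 24m−48. Dividing through by 24 gives the monic gcd m−2.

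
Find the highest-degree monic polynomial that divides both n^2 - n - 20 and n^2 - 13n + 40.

Repeated division with remainder:
  n^2 - n - 20 = (n^2 - 13n + 40) + (12n - 60)
  n^2 - 13n + 40 = ((1/12)n - 2/3)(12n - 60) + (0)
Last nonzero remainder: 12n - 60. Dividing through by 12 gives the monic gcd n - 5.

n - 5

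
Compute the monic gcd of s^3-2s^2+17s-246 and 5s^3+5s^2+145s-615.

Euclidean algorithm in ℚ[s]:
  s^3-2s^2+17s-246 = (1/5)(5s^3+5s^2+145s-615) + (-3s^2-12s-123)
  5s^3+5s^2+145s-615 = (-(5/3)s+5)(-3s^2-12s-123) + (0)
Last nonzero remainder: -3s^2-12s-123. Dividing through by -3 gives the monic gcd s^2+4s+41.

s^2+4s+41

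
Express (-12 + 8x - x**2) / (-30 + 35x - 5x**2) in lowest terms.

(-2 + x)/(-5 + 5x)

Euclidean algorithm in ℚ[x]:
  -x**2 + 8x - 12 = (1/5)(-5x**2 + 35x - 30) + (x - 6)
  -5x**2 + 35x - 30 = (-5x + 5)(x - 6) + (0)
The last nonzero remainder x - 6 is already monic.
Cancel x - 6 from numerator and denominator to get the reduced form.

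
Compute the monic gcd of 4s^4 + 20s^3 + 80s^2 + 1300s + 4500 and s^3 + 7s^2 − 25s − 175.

s + 5

By polynomial division,
  4s^4 + 20s^3 + 80s^2 + 1300s + 4500 = (4s − 8)(s^3 + 7s^2 − 25s − 175) + (236s^2 + 1800s + 3100)
  s^3 + 7s^2 − 25s − 175 = ((1/236)s − 37/13924)(236s^2 + 1800s + 3100) + (−(116100/3481)s − 580500/3481)
  236s^2 + 1800s + 3100 = (−(205379/29025)s − 107911/5805)(−(116100/3481)s − 580500/3481) + (0)
Last nonzero remainder: −(116100/3481)s − 580500/3481. Dividing through by −116100/3481 gives the monic gcd s + 5.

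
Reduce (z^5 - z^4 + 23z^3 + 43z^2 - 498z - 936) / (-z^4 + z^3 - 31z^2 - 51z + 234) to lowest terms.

(-z^2 + 2z + 8)/(z - 2)

Euclidean algorithm in ℚ[z]:
  z^5 - z^4 + 23z^3 + 43z^2 - 498z - 936 = (-z)(-z^4 + z^3 - 31z^2 - 51z + 234) + (-8z^3 - 8z^2 - 264z - 936)
  -z^4 + z^3 - 31z^2 - 51z + 234 = ((1/8)z - 1/4)(-8z^3 - 8z^2 - 264z - 936) + (0)
Last nonzero remainder: -8z^3 - 8z^2 - 264z - 936. Dividing through by -8 gives the monic gcd z^3 + z^2 + 33z + 117.
Cancel z^3 + z^2 + 33z + 117 from numerator and denominator to get the reduced form.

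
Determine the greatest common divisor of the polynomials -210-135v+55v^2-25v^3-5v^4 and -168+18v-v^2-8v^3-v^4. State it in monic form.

42-15v+4v^2+v^3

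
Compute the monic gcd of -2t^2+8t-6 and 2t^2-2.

Apply the Euclidean algorithm:
  -2t^2+8t-6 = (-1)(2t^2-2) + (8t-8)
  2t^2-2 = ((1/4)t+1/4)(8t-8) + (0)
Last nonzero remainder: 8t-8. Dividing through by 8 gives the monic gcd t-1.

t-1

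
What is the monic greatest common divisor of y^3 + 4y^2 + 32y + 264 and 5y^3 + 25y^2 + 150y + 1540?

y^2 − 2y + 44

Apply the Euclidean algorithm:
  y^3 + 4y^2 + 32y + 264 = (1/5)(5y^3 + 25y^2 + 150y + 1540) + (−y^2 + 2y − 44)
  5y^3 + 25y^2 + 150y + 1540 = (−5y − 35)(−y^2 + 2y − 44) + (0)
Last nonzero remainder: −y^2 + 2y − 44. Dividing through by −1 gives the monic gcd y^2 − 2y + 44.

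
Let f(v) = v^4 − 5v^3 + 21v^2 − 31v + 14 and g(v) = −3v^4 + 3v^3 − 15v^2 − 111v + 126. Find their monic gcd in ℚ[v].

Apply the Euclidean algorithm:
  v^4 − 5v^3 + 21v^2 − 31v + 14 = (−1/3)(−3v^4 + 3v^3 − 15v^2 − 111v + 126) + (−4v^3 + 16v^2 − 68v + 56)
  −3v^4 + 3v^3 − 15v^2 − 111v + 126 = ((3/4)v + 9/4)(−4v^3 + 16v^2 − 68v + 56) + (0)
Last nonzero remainder: −4v^3 + 16v^2 − 68v + 56. Dividing through by −4 gives the monic gcd v^3 − 4v^2 + 17v − 14.

v^3 − 4v^2 + 17v − 14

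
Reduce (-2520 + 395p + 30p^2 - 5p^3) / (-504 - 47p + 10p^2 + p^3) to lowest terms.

(40 - 5p)/(8 + p)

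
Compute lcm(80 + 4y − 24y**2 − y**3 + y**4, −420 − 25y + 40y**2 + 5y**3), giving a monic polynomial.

−1680 + 236y + 600y**2 − 71y**3 − 49y**4 + 3y**5 + y**6

Repeated division with remainder:
  y**4 − y**3 − 24y**2 + 4y + 80 = ((1/5)y − 9/5)(5y**3 + 40y**2 − 25y − 420) + (53y**2 + 43y − 676)
  5y**3 + 40y**2 − 25y − 420 = ((5/53)y + 1905/2809)(53y**2 + 43y − 676) + ((27000/2809)y + 108000/2809)
  53y**2 + 43y − 676 = ((148877/27000)y − 474721/27000)((27000/2809)y + 108000/2809) + (0)
Last nonzero remainder: (27000/2809)y + 108000/2809. Dividing through by 27000/2809 gives the monic gcd y + 4.
Then lcm(f, g) = f·g / gcd(f, g); expanding and making the result monic gives the answer.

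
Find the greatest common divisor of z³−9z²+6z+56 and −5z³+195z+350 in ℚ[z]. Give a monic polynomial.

z²−5z−14

By polynomial division,
  z³−9z²+6z+56 = (−1/5)(−5z³+195z+350) + (−9z²+45z+126)
  −5z³+195z+350 = ((5/9)z+25/9)(−9z²+45z+126) + (0)
Last nonzero remainder: −9z²+45z+126. Dividing through by −9 gives the monic gcd z²−5z−14.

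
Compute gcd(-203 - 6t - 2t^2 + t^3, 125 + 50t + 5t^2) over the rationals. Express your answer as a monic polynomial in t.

Apply the Euclidean algorithm:
  t^3 - 2t^2 - 6t - 203 = ((1/5)t - 12/5)(5t^2 + 50t + 125) + (89t + 97)
  5t^2 + 50t + 125 = ((5/89)t + 3965/7921)(89t + 97) + (605520/7921)
  89t + 97 = ((704969/605520)t + 768337/605520)(605520/7921) + (0)
The last nonzero remainder is the constant 605520/7921, so the polynomials are coprime and gcd = 1.

1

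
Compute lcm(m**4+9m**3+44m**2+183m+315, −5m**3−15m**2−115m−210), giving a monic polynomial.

Apply the Euclidean algorithm:
  m**4+9m**3+44m**2+183m+315 = (−(1/5)m−6/5)(−5m**3−15m**2−115m−210) + (3m**2+3m+63)
  −5m**3−15m**2−115m−210 = (−(5/3)m−10/3)(3m**2+3m+63) + (0)
Last nonzero remainder: 3m**2+3m+63. Dividing through by 3 gives the monic gcd m**2+m+21.
Then lcm(f, g) = f·g / gcd(f, g); expanding and making the result monic gives the answer.

m**5+11m**4+62m**3+271m**2+681m+630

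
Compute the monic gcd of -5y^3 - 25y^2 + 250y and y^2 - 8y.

y

Apply the Euclidean algorithm:
  -5y^3 - 25y^2 + 250y = (-5y - 65)(y^2 - 8y) + (-270y)
  y^2 - 8y = (-(1/270)y + 4/135)(-270y) + (0)
Last nonzero remainder: -270y. Dividing through by -270 gives the monic gcd y.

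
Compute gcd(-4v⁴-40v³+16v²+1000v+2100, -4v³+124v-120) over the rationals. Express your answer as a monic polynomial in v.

v-5

Repeated division with remainder:
  -4v⁴-40v³+16v²+1000v+2100 = (v+10)(-4v³+124v-120) + (-108v²-120v+3300)
  -4v³+124v-120 = ((1/27)v-10/243)(-108v²-120v+3300) + (-(256/81)v+1280/81)
  -108v²-120v+3300 = ((2187/64)v+13365/64)(-(256/81)v+1280/81) + (0)
Last nonzero remainder: -(256/81)v+1280/81. Dividing through by -256/81 gives the monic gcd v-5.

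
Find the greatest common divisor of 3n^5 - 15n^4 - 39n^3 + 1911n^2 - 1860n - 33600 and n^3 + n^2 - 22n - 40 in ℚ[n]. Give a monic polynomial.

Repeated division with remainder:
  3n^5 - 15n^4 - 39n^3 + 1911n^2 - 1860n - 33600 = (3n^2 - 18n + 45)(n^3 + n^2 - 22n - 40) + (1590n^2 - 1590n - 31800)
  n^3 + n^2 - 22n - 40 = ((1/1590)n + 1/795)(1590n^2 - 1590n - 31800) + (0)
Last nonzero remainder: 1590n^2 - 1590n - 31800. Dividing through by 1590 gives the monic gcd n^2 - n - 20.

n^2 - n - 20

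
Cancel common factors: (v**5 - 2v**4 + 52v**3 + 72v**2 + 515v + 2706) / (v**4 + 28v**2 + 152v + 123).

(v**2 - v + 22)/(v + 1)

Repeated division with remainder:
  v**5 - 2v**4 + 52v**3 + 72v**2 + 515v + 2706 = (v - 2)(v**4 + 28v**2 + 152v + 123) + (24v**3 - 24v**2 + 696v + 2952)
  v**4 + 28v**2 + 152v + 123 = ((1/24)v + 1/24)(24v**3 - 24v**2 + 696v + 2952) + (0)
Last nonzero remainder: 24v**3 - 24v**2 + 696v + 2952. Dividing through by 24 gives the monic gcd v**3 - v**2 + 29v + 123.
Cancel v**3 - v**2 + 29v + 123 from numerator and denominator to get the reduced form.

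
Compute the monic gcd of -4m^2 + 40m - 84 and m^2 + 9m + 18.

1

Apply the Euclidean algorithm:
  -4m^2 + 40m - 84 = (-4)(m^2 + 9m + 18) + (76m - 12)
  m^2 + 9m + 18 = ((1/76)m + 87/722)(76m - 12) + (7020/361)
  76m - 12 = ((6859/1755)m - 361/585)(7020/361) + (0)
The last nonzero remainder is the constant 7020/361, so the polynomials are coprime and gcd = 1.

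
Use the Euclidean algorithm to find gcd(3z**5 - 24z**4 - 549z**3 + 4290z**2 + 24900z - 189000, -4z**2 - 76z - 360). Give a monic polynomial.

z**2 + 19z + 90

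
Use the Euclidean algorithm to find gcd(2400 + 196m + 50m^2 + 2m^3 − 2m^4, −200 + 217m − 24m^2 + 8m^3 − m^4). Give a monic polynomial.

−200 + 17m − 7m^2 + m^3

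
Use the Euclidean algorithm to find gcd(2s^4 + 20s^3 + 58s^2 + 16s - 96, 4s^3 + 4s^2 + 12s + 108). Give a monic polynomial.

Euclidean algorithm in ℚ[s]:
  2s^4 + 20s^3 + 58s^2 + 16s - 96 = ((1/2)s + 9/2)(4s^3 + 4s^2 + 12s + 108) + (34s^2 - 92s - 582)
  4s^3 + 4s^2 + 12s + 108 = ((2/17)s + 126/289)(34s^2 - 92s - 582) + ((34848/289)s + 104544/289)
  34s^2 - 92s - 582 = ((4913/17424)s - 28033/17424)((34848/289)s + 104544/289) + (0)
Last nonzero remainder: (34848/289)s + 104544/289. Dividing through by 34848/289 gives the monic gcd s + 3.

s + 3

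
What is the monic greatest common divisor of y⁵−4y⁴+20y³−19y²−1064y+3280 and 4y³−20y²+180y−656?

Repeated division with remainder:
  y⁵−4y⁴+20y³−19y²−1064y+3280 = ((1/4)y²+(1/4)y−5)(4y³−20y²+180y−656) + (0)
Last nonzero remainder: 4y³−20y²+180y−656. Dividing through by 4 gives the monic gcd y³−5y²+45y−164.

y³−5y²+45y−164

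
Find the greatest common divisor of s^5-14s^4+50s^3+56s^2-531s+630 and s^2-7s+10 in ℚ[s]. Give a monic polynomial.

s^2-7s+10

Euclidean algorithm in ℚ[s]:
  s^5-14s^4+50s^3+56s^2-531s+630 = (s^3-7s^2-9s+63)(s^2-7s+10) + (0)
The last nonzero remainder s^2-7s+10 is already monic.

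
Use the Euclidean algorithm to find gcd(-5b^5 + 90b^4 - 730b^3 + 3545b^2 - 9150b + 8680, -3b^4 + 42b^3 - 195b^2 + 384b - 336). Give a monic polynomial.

b^2 - 11b + 28

Repeated division with remainder:
  -5b^5 + 90b^4 - 730b^3 + 3545b^2 - 9150b + 8680 = ((5/3)b - 20/3)(-3b^4 + 42b^3 - 195b^2 + 384b - 336) + (-125b^3 + 1605b^2 - 6030b + 6440)
  -3b^4 + 42b^3 - 195b^2 + 384b - 336 = ((3/125)b - 87/3125)(-125b^3 + 1605b^2 - 6030b + 6440) + (-(3498/625)b^2 + (38478/625)b - 97944/625)
  -125b^3 + 1605b^2 - 6030b + 6440 = ((78125/3498)b - 71875/1749)(-(3498/625)b^2 + (38478/625)b - 97944/625) + (0)
Last nonzero remainder: -(3498/625)b^2 + (38478/625)b - 97944/625. Dividing through by -3498/625 gives the monic gcd b^2 - 11b + 28.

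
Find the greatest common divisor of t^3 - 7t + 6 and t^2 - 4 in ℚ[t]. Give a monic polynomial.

t - 2

Repeated division with remainder:
  t^3 - 7t + 6 = (t)(t^2 - 4) + (-3t + 6)
  t^2 - 4 = (-(1/3)t - 2/3)(-3t + 6) + (0)
Last nonzero remainder: -3t + 6. Dividing through by -3 gives the monic gcd t - 2.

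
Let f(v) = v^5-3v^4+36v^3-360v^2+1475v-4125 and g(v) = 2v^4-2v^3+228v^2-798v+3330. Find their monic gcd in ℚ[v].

Apply the Euclidean algorithm:
  v^5-3v^4+36v^3-360v^2+1475v-4125 = ((1/2)v-1)(2v^4-2v^3+228v^2-798v+3330) + (-80v^3+267v^2-988v-795)
  2v^4-2v^3+228v^2-798v+3330 = (-(1/40)v-187/3200)(-80v^3+267v^2-988v-795) + ((700489/3200)v^2-(700489/800)v+2101467/640)
  -80v^3+267v^2-988v-795 = (-(256000/700489)v-169600/700489)((700489/3200)v^2-(700489/800)v+2101467/640) + (0)
Last nonzero remainder: (700489/3200)v^2-(700489/800)v+2101467/640. Dividing through by 700489/3200 gives the monic gcd v^2-4v+15.

v^2-4v+15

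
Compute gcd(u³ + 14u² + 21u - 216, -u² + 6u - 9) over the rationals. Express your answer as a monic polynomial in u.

By polynomial division,
  u³ + 14u² + 21u - 216 = (-u - 20)(-u² + 6u - 9) + (132u - 396)
  -u² + 6u - 9 = (-(1/132)u + 1/44)(132u - 396) + (0)
Last nonzero remainder: 132u - 396. Dividing through by 132 gives the monic gcd u - 3.

u - 3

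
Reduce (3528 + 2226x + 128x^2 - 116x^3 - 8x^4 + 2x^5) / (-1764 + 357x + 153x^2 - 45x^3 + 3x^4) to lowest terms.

(24 + 14x + 2x^2)/(-12 + 3x)

Apply the Euclidean algorithm:
  2x^5 - 8x^4 - 116x^3 + 128x^2 + 2226x + 3528 = ((2/3)x + 22/3)(3x^4 - 45x^3 + 153x^2 + 357x - 1764) + (112x^3 - 1232x^2 + 784x + 16464)
  3x^4 - 45x^3 + 153x^2 + 357x - 1764 = ((3/112)x - 3/28)(112x^3 - 1232x^2 + 784x + 16464) + (0)
Last nonzero remainder: 112x^3 - 1232x^2 + 784x + 16464. Dividing through by 112 gives the monic gcd x^3 - 11x^2 + 7x + 147.
Cancel x^3 - 11x^2 + 7x + 147 from numerator and denominator to get the reduced form.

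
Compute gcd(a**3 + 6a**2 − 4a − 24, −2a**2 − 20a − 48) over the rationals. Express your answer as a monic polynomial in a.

a + 6

Apply the Euclidean algorithm:
  a**3 + 6a**2 − 4a − 24 = (−(1/2)a + 2)(−2a**2 − 20a − 48) + (12a + 72)
  −2a**2 − 20a − 48 = (−(1/6)a − 2/3)(12a + 72) + (0)
Last nonzero remainder: 12a + 72. Dividing through by 12 gives the monic gcd a + 6.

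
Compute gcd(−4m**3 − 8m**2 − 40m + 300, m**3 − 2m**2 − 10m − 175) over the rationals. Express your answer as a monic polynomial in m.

m**2 + 5m + 25

Repeated division with remainder:
  −4m**3 − 8m**2 − 40m + 300 = (−4)(m**3 − 2m**2 − 10m − 175) + (−16m**2 − 80m − 400)
  m**3 − 2m**2 − 10m − 175 = (−(1/16)m + 7/16)(−16m**2 − 80m − 400) + (0)
Last nonzero remainder: −16m**2 − 80m − 400. Dividing through by −16 gives the monic gcd m**2 + 5m + 25.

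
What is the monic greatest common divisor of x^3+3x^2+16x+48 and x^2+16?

x^2+16

Apply the Euclidean algorithm:
  x^3+3x^2+16x+48 = (x+3)(x^2+16) + (0)
The last nonzero remainder x^2+16 is already monic.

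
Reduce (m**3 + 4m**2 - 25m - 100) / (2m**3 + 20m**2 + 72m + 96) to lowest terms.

(m**2 - 25)/(2m**2 + 12m + 24)

Euclidean algorithm in ℚ[m]:
  m**3 + 4m**2 - 25m - 100 = (1/2)(2m**3 + 20m**2 + 72m + 96) + (-6m**2 - 61m - 148)
  2m**3 + 20m**2 + 72m + 96 = (-(1/3)m + 1/18)(-6m**2 - 61m - 148) + ((469/18)m + 938/9)
  -6m**2 - 61m - 148 = (-(108/469)m - 666/469)((469/18)m + 938/9) + (0)
Last nonzero remainder: (469/18)m + 938/9. Dividing through by 469/18 gives the monic gcd m + 4.
Cancel m + 4 from numerator and denominator to get the reduced form.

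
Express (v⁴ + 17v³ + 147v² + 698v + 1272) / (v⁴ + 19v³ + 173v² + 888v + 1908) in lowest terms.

Repeated division with remainder:
  v⁴ + 17v³ + 147v² + 698v + 1272 = (v⁴ + 19v³ + 173v² + 888v + 1908) + (−2v³ − 26v² − 190v − 636)
  v⁴ + 19v³ + 173v² + 888v + 1908 = (−(1/2)v − 3)(−2v³ − 26v² − 190v − 636) + (0)
Last nonzero remainder: −2v³ − 26v² − 190v − 636. Dividing through by −2 gives the monic gcd v³ + 13v² + 95v + 318.
Cancel v³ + 13v² + 95v + 318 from numerator and denominator to get the reduced form.

(v + 4)/(v + 6)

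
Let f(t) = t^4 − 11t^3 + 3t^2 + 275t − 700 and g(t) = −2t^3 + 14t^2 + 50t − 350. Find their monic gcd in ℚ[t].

t^3 − 7t^2 − 25t + 175

Euclidean algorithm in ℚ[t]:
  t^4 − 11t^3 + 3t^2 + 275t − 700 = (−(1/2)t + 2)(−2t^3 + 14t^2 + 50t − 350) + (0)
Last nonzero remainder: −2t^3 + 14t^2 + 50t − 350. Dividing through by −2 gives the monic gcd t^3 − 7t^2 − 25t + 175.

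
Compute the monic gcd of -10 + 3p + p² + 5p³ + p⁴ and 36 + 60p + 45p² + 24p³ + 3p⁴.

Euclidean algorithm in ℚ[p]:
  p⁴ + 5p³ + p² + 3p - 10 = (1/3)(3p⁴ + 24p³ + 45p² + 60p + 36) + (-3p³ - 14p² - 17p - 22)
  3p⁴ + 24p³ + 45p² + 60p + 36 = (-p - 10/3)(-3p³ - 14p² - 17p - 22) + (-(56/3)p² - (56/3)p - 112/3)
  -3p³ - 14p² - 17p - 22 = ((9/56)p + 33/56)(-(56/3)p² - (56/3)p - 112/3) + (0)
Last nonzero remainder: -(56/3)p² - (56/3)p - 112/3. Dividing through by -56/3 gives the monic gcd p² + p + 2.

2 + p + p²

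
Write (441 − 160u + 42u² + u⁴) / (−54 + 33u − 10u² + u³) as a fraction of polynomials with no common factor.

Euclidean algorithm in ℚ[u]:
  u⁴ + 42u² − 160u + 441 = (u + 10)(u³ − 10u² + 33u − 54) + (109u² − 436u + 981)
  u³ − 10u² + 33u − 54 = ((1/109)u − 6/109)(109u² − 436u + 981) + (0)
Last nonzero remainder: 109u² − 436u + 981. Dividing through by 109 gives the monic gcd u² − 4u + 9.
Cancel u² − 4u + 9 from numerator and denominator to get the reduced form.

(49 + 4u + u²)/(−6 + u)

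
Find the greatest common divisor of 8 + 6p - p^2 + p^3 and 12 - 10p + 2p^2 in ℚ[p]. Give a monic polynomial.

1

Apply the Euclidean algorithm:
  p^3 - p^2 + 6p + 8 = ((1/2)p + 2)(2p^2 - 10p + 12) + (20p - 16)
  2p^2 - 10p + 12 = ((1/10)p - 21/50)(20p - 16) + (132/25)
  20p - 16 = ((125/33)p - 100/33)(132/25) + (0)
The last nonzero remainder is the constant 132/25, so the polynomials are coprime and gcd = 1.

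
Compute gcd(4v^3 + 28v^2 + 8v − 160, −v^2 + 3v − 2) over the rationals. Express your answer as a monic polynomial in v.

Repeated division with remainder:
  4v^3 + 28v^2 + 8v − 160 = (−4v − 40)(−v^2 + 3v − 2) + (120v − 240)
  −v^2 + 3v − 2 = (−(1/120)v + 1/120)(120v − 240) + (0)
Last nonzero remainder: 120v − 240. Dividing through by 120 gives the monic gcd v − 2.

v − 2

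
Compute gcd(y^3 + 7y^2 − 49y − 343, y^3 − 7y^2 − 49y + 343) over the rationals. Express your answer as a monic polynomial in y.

y^2 − 49

By polynomial division,
  y^3 + 7y^2 − 49y − 343 = (y^3 − 7y^2 − 49y + 343) + (14y^2 − 686)
  y^3 − 7y^2 − 49y + 343 = ((1/14)y − 1/2)(14y^2 − 686) + (0)
Last nonzero remainder: 14y^2 − 686. Dividing through by 14 gives the monic gcd y^2 − 49.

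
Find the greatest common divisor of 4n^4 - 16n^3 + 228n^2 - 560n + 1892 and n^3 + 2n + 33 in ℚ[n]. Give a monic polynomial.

n^2 - 3n + 11

Apply the Euclidean algorithm:
  4n^4 - 16n^3 + 228n^2 - 560n + 1892 = (4n - 16)(n^3 + 2n + 33) + (220n^2 - 660n + 2420)
  n^3 + 2n + 33 = ((1/220)n + 3/220)(220n^2 - 660n + 2420) + (0)
Last nonzero remainder: 220n^2 - 660n + 2420. Dividing through by 220 gives the monic gcd n^2 - 3n + 11.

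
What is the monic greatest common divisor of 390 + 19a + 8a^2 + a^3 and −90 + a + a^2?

Repeated division with remainder:
  a^3 + 8a^2 + 19a + 390 = (a + 7)(a^2 + a − 90) + (102a + 1020)
  a^2 + a − 90 = ((1/102)a − 3/34)(102a + 1020) + (0)
Last nonzero remainder: 102a + 1020. Dividing through by 102 gives the monic gcd a + 10.

10 + a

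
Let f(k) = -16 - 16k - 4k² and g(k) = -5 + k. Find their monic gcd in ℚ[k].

By polynomial division,
  -4k² - 16k - 16 = (-4k - 36)(k - 5) + (-196)
  k - 5 = (-(1/196)k + 5/196)(-196) + (0)
The last nonzero remainder is the constant -196, so the polynomials are coprime and gcd = 1.

1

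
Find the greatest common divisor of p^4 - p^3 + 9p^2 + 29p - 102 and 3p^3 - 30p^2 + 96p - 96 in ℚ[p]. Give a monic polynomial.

p - 2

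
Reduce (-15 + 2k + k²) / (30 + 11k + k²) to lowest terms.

(-3 + k)/(6 + k)

By polynomial division,
  k² + 2k - 15 = (k² + 11k + 30) + (-9k - 45)
  k² + 11k + 30 = (-(1/9)k - 2/3)(-9k - 45) + (0)
Last nonzero remainder: -9k - 45. Dividing through by -9 gives the monic gcd k + 5.
Cancel k + 5 from numerator and denominator to get the reduced form.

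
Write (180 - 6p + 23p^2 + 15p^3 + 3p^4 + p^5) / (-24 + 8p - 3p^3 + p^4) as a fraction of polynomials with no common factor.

Repeated division with remainder:
  p^5 + 3p^4 + 15p^3 + 23p^2 - 6p + 180 = (p + 6)(p^4 - 3p^3 + 8p - 24) + (33p^3 + 15p^2 - 30p + 324)
  p^4 - 3p^3 + 8p - 24 = ((1/33)p - 38/363)(33p^3 + 15p^2 - 30p + 324) + ((300/121)p^2 - (600/121)p + 1200/121)
  33p^3 + 15p^2 - 30p + 324 = ((1331/100)p + 3267/100)((300/121)p^2 - (600/121)p + 1200/121) + (0)
Last nonzero remainder: (300/121)p^2 - (600/121)p + 1200/121. Dividing through by 300/121 gives the monic gcd p^2 - 2p + 4.
Cancel p^2 - 2p + 4 from numerator and denominator to get the reduced form.

(45 + 21p + 5p^2 + p^3)/(-6 - p + p^2)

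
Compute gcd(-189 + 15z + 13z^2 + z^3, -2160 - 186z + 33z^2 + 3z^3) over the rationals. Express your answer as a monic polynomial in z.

9 + z

Repeated division with remainder:
  z^3 + 13z^2 + 15z - 189 = (1/3)(3z^3 + 33z^2 - 186z - 2160) + (2z^2 + 77z + 531)
  3z^3 + 33z^2 - 186z - 2160 = ((3/2)z - 165/4)(2z^2 + 77z + 531) + ((8775/4)z + 78975/4)
  2z^2 + 77z + 531 = ((8/8775)z + 236/8775)((8775/4)z + 78975/4) + (0)
Last nonzero remainder: (8775/4)z + 78975/4. Dividing through by 8775/4 gives the monic gcd z + 9.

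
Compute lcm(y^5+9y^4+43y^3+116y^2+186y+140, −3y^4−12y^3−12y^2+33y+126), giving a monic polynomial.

y^7+10y^6+46y^5+105y^4+44y^3−370y^2−976y−840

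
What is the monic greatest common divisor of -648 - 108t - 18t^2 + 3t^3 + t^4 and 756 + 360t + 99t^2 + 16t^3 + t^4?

Repeated division with remainder:
  t^4 + 3t^3 - 18t^2 - 108t - 648 = (t^4 + 16t^3 + 99t^2 + 360t + 756) + (-13t^3 - 117t^2 - 468t - 1404)
  t^4 + 16t^3 + 99t^2 + 360t + 756 = (-(1/13)t - 7/13)(-13t^3 - 117t^2 - 468t - 1404) + (0)
Last nonzero remainder: -13t^3 - 117t^2 - 468t - 1404. Dividing through by -13 gives the monic gcd t^3 + 9t^2 + 36t + 108.

108 + 36t + 9t^2 + t^3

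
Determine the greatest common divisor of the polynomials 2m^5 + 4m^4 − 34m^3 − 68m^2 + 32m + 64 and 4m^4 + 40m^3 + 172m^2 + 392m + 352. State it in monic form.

m^2 + 6m + 8

Euclidean algorithm in ℚ[m]:
  2m^5 + 4m^4 − 34m^3 − 68m^2 + 32m + 64 = ((1/2)m − 4)(4m^4 + 40m^3 + 172m^2 + 392m + 352) + (40m^3 + 424m^2 + 1424m + 1472)
  4m^4 + 40m^3 + 172m^2 + 392m + 352 = ((1/10)m − 3/50)(40m^3 + 424m^2 + 1424m + 1472) + ((1376/25)m^2 + (8256/25)m + 11008/25)
  40m^3 + 424m^2 + 1424m + 1472 = ((125/172)m + 575/172)((1376/25)m^2 + (8256/25)m + 11008/25) + (0)
Last nonzero remainder: (1376/25)m^2 + (8256/25)m + 11008/25. Dividing through by 1376/25 gives the monic gcd m^2 + 6m + 8.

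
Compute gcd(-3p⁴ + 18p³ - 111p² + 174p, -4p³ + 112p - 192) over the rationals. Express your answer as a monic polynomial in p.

p - 2

By polynomial division,
  -3p⁴ + 18p³ - 111p² + 174p = ((3/4)p - 9/2)(-4p³ + 112p - 192) + (-195p² + 822p - 864)
  -4p³ + 112p - 192 = ((4/195)p + 1096/12675)(-195p² + 822p - 864) + ((247776/4225)p - 495552/4225)
  -195p² + 822p - 864 = (-(274625/82592)p + 38025/5162)((247776/4225)p - 495552/4225) + (0)
Last nonzero remainder: (247776/4225)p - 495552/4225. Dividing through by 247776/4225 gives the monic gcd p - 2.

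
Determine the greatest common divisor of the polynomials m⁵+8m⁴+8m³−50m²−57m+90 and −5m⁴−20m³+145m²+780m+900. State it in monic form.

m²+8m+15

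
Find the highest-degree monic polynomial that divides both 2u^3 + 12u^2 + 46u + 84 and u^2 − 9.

By polynomial division,
  2u^3 + 12u^2 + 46u + 84 = (2u + 12)(u^2 − 9) + (64u + 192)
  u^2 − 9 = ((1/64)u − 3/64)(64u + 192) + (0)
Last nonzero remainder: 64u + 192. Dividing through by 64 gives the monic gcd u + 3.

u + 3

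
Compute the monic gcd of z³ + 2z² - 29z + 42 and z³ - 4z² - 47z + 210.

Euclidean algorithm in ℚ[z]:
  z³ + 2z² - 29z + 42 = (z³ - 4z² - 47z + 210) + (6z² + 18z - 168)
  z³ - 4z² - 47z + 210 = ((1/6)z - 7/6)(6z² + 18z - 168) + (2z + 14)
  6z² + 18z - 168 = (3z - 12)(2z + 14) + (0)
Last nonzero remainder: 2z + 14. Dividing through by 2 gives the monic gcd z + 7.

z + 7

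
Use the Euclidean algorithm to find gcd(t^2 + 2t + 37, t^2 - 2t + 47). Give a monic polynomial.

By polynomial division,
  t^2 + 2t + 37 = (t^2 - 2t + 47) + (4t - 10)
  t^2 - 2t + 47 = ((1/4)t + 1/8)(4t - 10) + (193/4)
  4t - 10 = ((16/193)t - 40/193)(193/4) + (0)
The last nonzero remainder is the constant 193/4, so the polynomials are coprime and gcd = 1.

1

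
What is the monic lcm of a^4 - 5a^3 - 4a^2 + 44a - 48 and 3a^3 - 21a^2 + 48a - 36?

Euclidean algorithm in ℚ[a]:
  a^4 - 5a^3 - 4a^2 + 44a - 48 = ((1/3)a + 2/3)(3a^3 - 21a^2 + 48a - 36) + (-6a^2 + 24a - 24)
  3a^3 - 21a^2 + 48a - 36 = (-(1/2)a + 3/2)(-6a^2 + 24a - 24) + (0)
Last nonzero remainder: -6a^2 + 24a - 24. Dividing through by -6 gives the monic gcd a^2 - 4a + 4.
Then lcm(f, g) = f·g / gcd(f, g); expanding and making the result monic gives the answer.

a^5 - 8a^4 + 11a^3 + 56a^2 - 180a + 144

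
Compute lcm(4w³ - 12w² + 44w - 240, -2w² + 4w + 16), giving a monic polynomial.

w⁴ - w³ + 5w² - 38w - 120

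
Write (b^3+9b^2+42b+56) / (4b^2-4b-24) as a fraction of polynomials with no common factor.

(b^2+7b+28)/(4b-12)

Repeated division with remainder:
  b^3+9b^2+42b+56 = ((1/4)b+5/2)(4b^2-4b-24) + (58b+116)
  4b^2-4b-24 = ((2/29)b-6/29)(58b+116) + (0)
Last nonzero remainder: 58b+116. Dividing through by 58 gives the monic gcd b+2.
Cancel b+2 from numerator and denominator to get the reduced form.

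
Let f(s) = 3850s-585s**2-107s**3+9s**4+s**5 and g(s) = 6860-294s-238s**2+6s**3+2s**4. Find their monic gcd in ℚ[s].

-70+3s+s**2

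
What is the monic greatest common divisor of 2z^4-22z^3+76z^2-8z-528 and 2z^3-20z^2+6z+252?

z-6

Apply the Euclidean algorithm:
  2z^4-22z^3+76z^2-8z-528 = (z-1)(2z^3-20z^2+6z+252) + (50z^2-254z-276)
  2z^3-20z^2+6z+252 = ((1/25)z-123/625)(50z^2-254z-276) + (-(20592/625)z+123552/625)
  50z^2-254z-276 = (-(15625/10296)z-14375/10296)(-(20592/625)z+123552/625) + (0)
Last nonzero remainder: -(20592/625)z+123552/625. Dividing through by -20592/625 gives the monic gcd z-6.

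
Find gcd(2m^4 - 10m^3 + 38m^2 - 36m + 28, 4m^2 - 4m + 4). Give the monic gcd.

m^2 - m + 1

By polynomial division,
  2m^4 - 10m^3 + 38m^2 - 36m + 28 = ((1/2)m^2 - 2m + 7)(4m^2 - 4m + 4) + (0)
Last nonzero remainder: 4m^2 - 4m + 4. Dividing through by 4 gives the monic gcd m^2 - m + 1.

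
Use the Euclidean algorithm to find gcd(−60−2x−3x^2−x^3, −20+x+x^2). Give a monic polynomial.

5+x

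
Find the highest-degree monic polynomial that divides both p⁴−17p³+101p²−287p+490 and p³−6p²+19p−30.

p²−3p+10

Apply the Euclidean algorithm:
  p⁴−17p³+101p²−287p+490 = (p−11)(p³−6p²+19p−30) + (16p²−48p+160)
  p³−6p²+19p−30 = ((1/16)p−3/16)(16p²−48p+160) + (0)
Last nonzero remainder: 16p²−48p+160. Dividing through by 16 gives the monic gcd p²−3p+10.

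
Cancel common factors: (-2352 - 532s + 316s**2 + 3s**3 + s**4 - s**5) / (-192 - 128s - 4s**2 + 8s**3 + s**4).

Repeated division with remainder:
  -s**5 + s**4 + 3s**3 + 316s**2 - 532s - 2352 = (-s + 9)(s**4 + 8s**3 - 4s**2 - 128s - 192) + (-73s**3 + 224s**2 + 428s - 624)
  s**4 + 8s**3 - 4s**2 - 128s - 192 = (-(1/73)s - 808/5329)(-73s**3 + 224s**2 + 428s - 624) + ((190920/5329)s**2 - (381840/5329)s - 1527360/5329)
  -73s**3 + 224s**2 + 428s - 624 = (-(389017/190920)s + 69277/31820)((190920/5329)s**2 - (381840/5329)s - 1527360/5329) + (0)
Last nonzero remainder: (190920/5329)s**2 - (381840/5329)s - 1527360/5329. Dividing through by 190920/5329 gives the monic gcd s**2 - 2s - 8.
Cancel s**2 - 2s - 8 from numerator and denominator to get the reduced form.

(294 - 7s - s**2 - s**3)/(24 + 10s + s**2)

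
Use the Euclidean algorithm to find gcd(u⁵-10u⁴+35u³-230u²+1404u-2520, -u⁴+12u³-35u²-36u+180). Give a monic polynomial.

u³-14u²+63u-90

Euclidean algorithm in ℚ[u]:
  u⁵-10u⁴+35u³-230u²+1404u-2520 = (-u-2)(-u⁴+12u³-35u²-36u+180) + (24u³-336u²+1512u-2160)
  -u⁴+12u³-35u²-36u+180 = (-(1/24)u-1/12)(24u³-336u²+1512u-2160) + (0)
Last nonzero remainder: 24u³-336u²+1512u-2160. Dividing through by 24 gives the monic gcd u³-14u²+63u-90.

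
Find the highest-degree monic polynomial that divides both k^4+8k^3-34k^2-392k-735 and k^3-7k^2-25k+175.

k^2-2k-35

By polynomial division,
  k^4+8k^3-34k^2-392k-735 = (k+15)(k^3-7k^2-25k+175) + (96k^2-192k-3360)
  k^3-7k^2-25k+175 = ((1/96)k-5/96)(96k^2-192k-3360) + (0)
Last nonzero remainder: 96k^2-192k-3360. Dividing through by 96 gives the monic gcd k^2-2k-35.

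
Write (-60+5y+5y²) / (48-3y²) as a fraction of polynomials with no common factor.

Apply the Euclidean algorithm:
  5y²+5y-60 = (-5/3)(-3y²+48) + (5y+20)
  -3y²+48 = (-(3/5)y+12/5)(5y+20) + (0)
Last nonzero remainder: 5y+20. Dividing through by 5 gives the monic gcd y+4.
Cancel y+4 from numerator and denominator to get the reduced form.

(15-5y)/(-12+3y)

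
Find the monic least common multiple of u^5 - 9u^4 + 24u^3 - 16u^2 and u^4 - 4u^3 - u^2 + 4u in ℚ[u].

Apply the Euclidean algorithm:
  u^5 - 9u^4 + 24u^3 - 16u^2 = (u - 5)(u^4 - 4u^3 - u^2 + 4u) + (5u^3 - 25u^2 + 20u)
  u^4 - 4u^3 - u^2 + 4u = ((1/5)u + 1/5)(5u^3 - 25u^2 + 20u) + (0)
Last nonzero remainder: 5u^3 - 25u^2 + 20u. Dividing through by 5 gives the monic gcd u^3 - 5u^2 + 4u.
Then lcm(f, g) = f·g / gcd(f, g); expanding and making the result monic gives the answer.

u^6 - 8u^5 + 15u^4 + 8u^3 - 16u^2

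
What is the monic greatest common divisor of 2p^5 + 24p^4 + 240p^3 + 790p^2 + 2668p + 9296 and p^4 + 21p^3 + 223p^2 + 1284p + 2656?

Apply the Euclidean algorithm:
  2p^5 + 24p^4 + 240p^3 + 790p^2 + 2668p + 9296 = (2p - 18)(p^4 + 21p^3 + 223p^2 + 1284p + 2656) + (172p^3 + 2236p^2 + 20468p + 57104)
  p^4 + 21p^3 + 223p^2 + 1284p + 2656 = ((1/172)p + 2/43)(172p^3 + 2236p^2 + 20468p + 57104) + (0)
Last nonzero remainder: 172p^3 + 2236p^2 + 20468p + 57104. Dividing through by 172 gives the monic gcd p^3 + 13p^2 + 119p + 332.

p^3 + 13p^2 + 119p + 332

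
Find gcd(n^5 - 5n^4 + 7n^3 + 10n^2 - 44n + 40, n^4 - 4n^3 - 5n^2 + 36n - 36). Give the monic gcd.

By polynomial division,
  n^5 - 5n^4 + 7n^3 + 10n^2 - 44n + 40 = (n - 1)(n^4 - 4n^3 - 5n^2 + 36n - 36) + (8n^3 - 31n^2 + 28n + 4)
  n^4 - 4n^3 - 5n^2 + 36n - 36 = ((1/8)n - 1/64)(8n^3 - 31n^2 + 28n + 4) + (-(575/64)n^2 + (575/16)n - 575/16)
  8n^3 - 31n^2 + 28n + 4 = (-(512/575)n - 64/575)(-(575/64)n^2 + (575/16)n - 575/16) + (0)
Last nonzero remainder: -(575/64)n^2 + (575/16)n - 575/16. Dividing through by -575/64 gives the monic gcd n^2 - 4n + 4.

n^2 - 4n + 4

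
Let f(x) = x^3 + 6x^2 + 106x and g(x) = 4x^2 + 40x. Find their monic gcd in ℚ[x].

x

By polynomial division,
  x^3 + 6x^2 + 106x = ((1/4)x - 1)(4x^2 + 40x) + (146x)
  4x^2 + 40x = ((2/73)x + 20/73)(146x) + (0)
Last nonzero remainder: 146x. Dividing through by 146 gives the monic gcd x.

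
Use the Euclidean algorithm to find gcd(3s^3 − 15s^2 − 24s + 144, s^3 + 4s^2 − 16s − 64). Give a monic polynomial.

By polynomial division,
  3s^3 − 15s^2 − 24s + 144 = (3)(s^3 + 4s^2 − 16s − 64) + (−27s^2 + 24s + 336)
  s^3 + 4s^2 − 16s − 64 = (−(1/27)s − 44/243)(−27s^2 + 24s + 336) + ((64/81)s − 256/81)
  −27s^2 + 24s + 336 = (−(2187/64)s − 1701/16)((64/81)s − 256/81) + (0)
Last nonzero remainder: (64/81)s − 256/81. Dividing through by 64/81 gives the monic gcd s − 4.

s − 4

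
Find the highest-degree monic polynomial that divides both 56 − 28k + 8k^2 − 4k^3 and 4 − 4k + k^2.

Apply the Euclidean algorithm:
  −4k^3 + 8k^2 − 28k + 56 = (−4k − 8)(k^2 − 4k + 4) + (−44k + 88)
  k^2 − 4k + 4 = (−(1/44)k + 1/22)(−44k + 88) + (0)
Last nonzero remainder: −44k + 88. Dividing through by −44 gives the monic gcd k − 2.

−2 + k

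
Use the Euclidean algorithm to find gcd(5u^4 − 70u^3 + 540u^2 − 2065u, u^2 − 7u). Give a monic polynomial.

Euclidean algorithm in ℚ[u]:
  5u^4 − 70u^3 + 540u^2 − 2065u = (5u^2 − 35u + 295)(u^2 − 7u) + (0)
The last nonzero remainder u^2 − 7u is already monic.

u^2 − 7u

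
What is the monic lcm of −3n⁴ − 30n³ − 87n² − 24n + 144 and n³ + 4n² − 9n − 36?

n⁵ + 7n⁴ − n³ − 79n² − 72n + 144

Apply the Euclidean algorithm:
  −3n⁴ − 30n³ − 87n² − 24n + 144 = (−3n − 18)(n³ + 4n² − 9n − 36) + (−42n² − 294n − 504)
  n³ + 4n² − 9n − 36 = (−(1/42)n + 1/14)(−42n² − 294n − 504) + (0)
Last nonzero remainder: −42n² − 294n − 504. Dividing through by −42 gives the monic gcd n² + 7n + 12.
Then lcm(f, g) = f·g / gcd(f, g); expanding and making the result monic gives the answer.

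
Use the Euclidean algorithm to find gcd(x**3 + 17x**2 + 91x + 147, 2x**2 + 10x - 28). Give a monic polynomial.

x + 7

By polynomial division,
  x**3 + 17x**2 + 91x + 147 = ((1/2)x + 6)(2x**2 + 10x - 28) + (45x + 315)
  2x**2 + 10x - 28 = ((2/45)x - 4/45)(45x + 315) + (0)
Last nonzero remainder: 45x + 315. Dividing through by 45 gives the monic gcd x + 7.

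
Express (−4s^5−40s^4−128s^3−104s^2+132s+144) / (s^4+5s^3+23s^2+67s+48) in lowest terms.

Apply the Euclidean algorithm:
  −4s^5−40s^4−128s^3−104s^2+132s+144 = (−4s−20)(s^4+5s^3+23s^2+67s+48) + (64s^3+624s^2+1664s+1104)
  s^4+5s^3+23s^2+67s+48 = ((1/64)s−19/256)(64s^3+624s^2+1664s+1104) + ((693/16)s^2+(693/4)s+2079/16)
  64s^3+624s^2+1664s+1104 = ((1024/693)s+5888/693)((693/16)s^2+(693/4)s+2079/16) + (0)
Last nonzero remainder: (693/16)s^2+(693/4)s+2079/16. Dividing through by 693/16 gives the monic gcd s^2+4s+3.
Cancel s^2+4s+3 from numerator and denominator to get the reduced form.

(−4s^3−24s^2−20s+48)/(s^2+s+16)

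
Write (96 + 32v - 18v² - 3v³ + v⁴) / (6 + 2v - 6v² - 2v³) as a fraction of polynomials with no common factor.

(-32 + 6v² - v³)/(-2 + 2v²)

Apply the Euclidean algorithm:
  v⁴ - 3v³ - 18v² + 32v + 96 = (-(1/2)v + 3)(-2v³ - 6v² + 2v + 6) + (v² + 29v + 78)
  -2v³ - 6v² + 2v + 6 = (-2v + 52)(v² + 29v + 78) + (-1350v - 4050)
  v² + 29v + 78 = (-(1/1350)v - 13/675)(-1350v - 4050) + (0)
Last nonzero remainder: -1350v - 4050. Dividing through by -1350 gives the monic gcd v + 3.
Cancel v + 3 from numerator and denominator to get the reduced form.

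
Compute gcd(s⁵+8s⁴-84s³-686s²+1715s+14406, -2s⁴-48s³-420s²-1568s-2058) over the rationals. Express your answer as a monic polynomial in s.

s³+21s²+147s+343

Repeated division with remainder:
  s⁵+8s⁴-84s³-686s²+1715s+14406 = (-(1/2)s+8)(-2s⁴-48s³-420s²-1568s-2058) + (90s³+1890s²+13230s+30870)
  -2s⁴-48s³-420s²-1568s-2058 = (-(1/45)s-1/15)(90s³+1890s²+13230s+30870) + (0)
Last nonzero remainder: 90s³+1890s²+13230s+30870. Dividing through by 90 gives the monic gcd s³+21s²+147s+343.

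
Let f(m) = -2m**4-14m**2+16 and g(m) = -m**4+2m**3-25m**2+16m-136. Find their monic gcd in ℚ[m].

Apply the Euclidean algorithm:
  -2m**4-14m**2+16 = (2)(-m**4+2m**3-25m**2+16m-136) + (-4m**3+36m**2-32m+288)
  -m**4+2m**3-25m**2+16m-136 = ((1/4)m+7/4)(-4m**3+36m**2-32m+288) + (-80m**2-640)
  -4m**3+36m**2-32m+288 = ((1/20)m-9/20)(-80m**2-640) + (0)
Last nonzero remainder: -80m**2-640. Dividing through by -80 gives the monic gcd m**2+8.

m**2+8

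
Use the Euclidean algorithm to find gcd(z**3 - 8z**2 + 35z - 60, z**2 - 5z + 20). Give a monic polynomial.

z**2 - 5z + 20

By polynomial division,
  z**3 - 8z**2 + 35z - 60 = (z - 3)(z**2 - 5z + 20) + (0)
The last nonzero remainder z**2 - 5z + 20 is already monic.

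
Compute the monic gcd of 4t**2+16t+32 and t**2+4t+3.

1

Apply the Euclidean algorithm:
  4t**2+16t+32 = (4)(t**2+4t+3) + (20)
  t**2+4t+3 = ((1/20)t**2+(1/5)t+3/20)(20) + (0)
The last nonzero remainder is the constant 20, so the polynomials are coprime and gcd = 1.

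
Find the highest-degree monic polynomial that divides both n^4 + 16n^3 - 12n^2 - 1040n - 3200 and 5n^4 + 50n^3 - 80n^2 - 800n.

n^2 + 14n + 40

Apply the Euclidean algorithm:
  n^4 + 16n^3 - 12n^2 - 1040n - 3200 = (1/5)(5n^4 + 50n^3 - 80n^2 - 800n) + (6n^3 + 4n^2 - 880n - 3200)
  5n^4 + 50n^3 - 80n^2 - 800n = ((5/6)n + 70/9)(6n^3 + 4n^2 - 880n - 3200) + ((5600/9)n^2 + (78400/9)n + 224000/9)
  6n^3 + 4n^2 - 880n - 3200 = ((27/2800)n - 9/70)((5600/9)n^2 + (78400/9)n + 224000/9) + (0)
Last nonzero remainder: (5600/9)n^2 + (78400/9)n + 224000/9. Dividing through by 5600/9 gives the monic gcd n^2 + 14n + 40.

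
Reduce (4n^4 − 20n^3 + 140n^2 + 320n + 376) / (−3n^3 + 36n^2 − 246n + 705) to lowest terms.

(−4n^2 − 8n − 8)/(3n − 15)

Repeated division with remainder:
  4n^4 − 20n^3 + 140n^2 + 320n + 376 = (−(4/3)n − 28/3)(−3n^3 + 36n^2 − 246n + 705) + (148n^2 − 1036n + 6956)
  −3n^3 + 36n^2 − 246n + 705 = (−(3/148)n + 15/148)(148n^2 − 1036n + 6956) + (0)
Last nonzero remainder: 148n^2 − 1036n + 6956. Dividing through by 148 gives the monic gcd n^2 − 7n + 47.
Cancel n^2 − 7n + 47 from numerator and denominator to get the reduced form.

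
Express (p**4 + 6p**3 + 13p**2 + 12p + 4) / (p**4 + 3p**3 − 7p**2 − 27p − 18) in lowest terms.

(p**2 + 3p + 2)/(p**2 − 9)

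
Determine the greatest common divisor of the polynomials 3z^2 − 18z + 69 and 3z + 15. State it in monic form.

1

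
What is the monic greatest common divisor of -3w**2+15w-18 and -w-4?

1

Apply the Euclidean algorithm:
  -3w**2+15w-18 = (3w-27)(-w-4) + (-126)
  -w-4 = ((1/126)w+2/63)(-126) + (0)
The last nonzero remainder is the constant -126, so the polynomials are coprime and gcd = 1.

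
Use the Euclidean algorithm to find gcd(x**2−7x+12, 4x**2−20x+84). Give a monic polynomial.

Apply the Euclidean algorithm:
  x**2−7x+12 = (1/4)(4x**2−20x+84) + (−2x−9)
  4x**2−20x+84 = (−2x+19)(−2x−9) + (255)
  −2x−9 = (−(2/255)x−3/85)(255) + (0)
The last nonzero remainder is the constant 255, so the polynomials are coprime and gcd = 1.

1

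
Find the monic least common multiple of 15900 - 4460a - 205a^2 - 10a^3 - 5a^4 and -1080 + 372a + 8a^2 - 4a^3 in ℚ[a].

28620 - 11208a + 523a^2 + 23a^3 - 7a^4 + a^5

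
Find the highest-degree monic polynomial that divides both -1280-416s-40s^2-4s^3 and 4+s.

4+s

Apply the Euclidean algorithm:
  -4s^3-40s^2-416s-1280 = (-4s^2-24s-320)(s+4) + (0)
The last nonzero remainder s+4 is already monic.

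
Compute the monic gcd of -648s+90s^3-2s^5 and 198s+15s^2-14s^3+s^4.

-18s-3s^2+s^3

By polynomial division,
  -2s^5+90s^3-648s = (-2s-28)(s^4-14s^3+15s^2+198s) + (-272s^3+816s^2+4896s)
  s^4-14s^3+15s^2+198s = (-(1/272)s+11/272)(-272s^3+816s^2+4896s) + (0)
Last nonzero remainder: -272s^3+816s^2+4896s. Dividing through by -272 gives the monic gcd s^3-3s^2-18s.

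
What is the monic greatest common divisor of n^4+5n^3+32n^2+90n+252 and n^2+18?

n^2+18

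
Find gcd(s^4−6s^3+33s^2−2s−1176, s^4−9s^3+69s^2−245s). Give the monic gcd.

Repeated division with remainder:
  s^4−6s^3+33s^2−2s−1176 = (s^4−9s^3+69s^2−245s) + (3s^3−36s^2+243s−1176)
  s^4−9s^3+69s^2−245s = ((1/3)s+1)(3s^3−36s^2+243s−1176) + (24s^2−96s+1176)
  3s^3−36s^2+243s−1176 = ((1/8)s−1)(24s^2−96s+1176) + (0)
Last nonzero remainder: 24s^2−96s+1176. Dividing through by 24 gives the monic gcd s^2−4s+49.

s^2−4s+49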